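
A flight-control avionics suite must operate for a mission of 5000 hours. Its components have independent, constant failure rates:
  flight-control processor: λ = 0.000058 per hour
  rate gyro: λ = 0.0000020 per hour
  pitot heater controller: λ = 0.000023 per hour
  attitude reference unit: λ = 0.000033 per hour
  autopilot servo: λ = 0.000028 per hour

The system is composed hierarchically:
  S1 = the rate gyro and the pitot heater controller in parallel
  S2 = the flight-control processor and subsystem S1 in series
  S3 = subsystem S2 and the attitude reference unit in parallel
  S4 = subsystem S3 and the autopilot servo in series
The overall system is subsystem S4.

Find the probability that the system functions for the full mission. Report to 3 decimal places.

0.836

R(flight-control processor) = exp(−0.000058 × 5000) = 0.74826
R(rate gyro) = exp(−0.0000020 × 5000) = 0.99005
R(pitot heater controller) = exp(−0.000023 × 5000) = 0.89137
R(attitude reference unit) = exp(−0.000033 × 5000) = 0.84789
R(autopilot servo) = exp(−0.000028 × 5000) = 0.86936
Parallel (rate gyro and pitot heater controller): 1 − (1 − 0.99005)(1 − 0.89137) = 0.99892
Series (flight-control processor and [0.99892]): 0.74826 × 0.99892 = 0.74745
Parallel ([0.74745] and attitude reference unit): 1 − (1 − 0.74745)(1 − 0.84789) = 0.96158
Series ([0.96158] and autopilot servo): 0.96158 × 0.86936 = 0.836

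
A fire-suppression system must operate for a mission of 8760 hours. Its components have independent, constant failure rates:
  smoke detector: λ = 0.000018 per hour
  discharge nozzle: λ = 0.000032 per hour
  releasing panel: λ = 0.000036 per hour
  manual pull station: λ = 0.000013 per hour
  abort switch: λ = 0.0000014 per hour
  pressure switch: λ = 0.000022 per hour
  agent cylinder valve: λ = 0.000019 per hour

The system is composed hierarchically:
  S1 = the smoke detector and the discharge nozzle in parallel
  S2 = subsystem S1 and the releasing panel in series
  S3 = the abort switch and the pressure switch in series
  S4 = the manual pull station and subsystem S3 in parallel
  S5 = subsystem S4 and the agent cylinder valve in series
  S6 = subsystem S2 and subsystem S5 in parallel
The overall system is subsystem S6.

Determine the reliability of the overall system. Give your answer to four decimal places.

0.9495

R(smoke detector) = exp(−0.000018 × 8760) = 0.854123
R(discharge nozzle) = exp(−0.000032 × 8760) = 0.755542
R(releasing panel) = exp(−0.000036 × 8760) = 0.729526
R(manual pull station) = exp(−0.000013 × 8760) = 0.892365
R(abort switch) = exp(−0.0000014 × 8760) = 0.987811
R(pressure switch) = exp(−0.000022 × 8760) = 0.824713
R(agent cylinder valve) = exp(−0.000019 × 8760) = 0.846674
Parallel (smoke detector and discharge nozzle): 1 − (1 − 0.854123)(1 − 0.755542) = 0.964339
Series ([0.964339] and releasing panel): 0.964339 × 0.729526 = 0.703510
Series (abort switch and pressure switch): 0.987811 × 0.824713 = 0.814661
Parallel (manual pull station and [0.814661]): 1 − (1 − 0.892365)(1 − 0.814661) = 0.980051
Series ([0.980051] and agent cylinder valve): 0.980051 × 0.846674 = 0.829784
Parallel ([0.703510] and [0.829784]): 1 − (1 − 0.703510)(1 − 0.829784) = 0.9495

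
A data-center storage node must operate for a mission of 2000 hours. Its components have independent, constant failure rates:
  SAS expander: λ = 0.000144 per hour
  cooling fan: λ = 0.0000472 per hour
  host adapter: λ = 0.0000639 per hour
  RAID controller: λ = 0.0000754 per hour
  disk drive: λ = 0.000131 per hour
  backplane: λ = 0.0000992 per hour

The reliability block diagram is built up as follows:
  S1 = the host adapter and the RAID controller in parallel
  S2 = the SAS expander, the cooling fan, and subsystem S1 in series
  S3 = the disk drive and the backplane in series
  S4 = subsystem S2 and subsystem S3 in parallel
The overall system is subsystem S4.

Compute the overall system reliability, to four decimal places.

0.8785

R(SAS expander) = exp(−0.000144 × 2000) = 0.749762
R(cooling fan) = exp(−0.0000472 × 2000) = 0.909919
R(host adapter) = exp(−0.0000639 × 2000) = 0.880029
R(RAID controller) = exp(−0.0000754 × 2000) = 0.860020
R(disk drive) = exp(−0.000131 × 2000) = 0.769511
R(backplane) = exp(−0.0000992 × 2000) = 0.820042
Parallel (host adapter and RAID controller): 1 − (1 − 0.880029)(1 − 0.860020) = 0.983206
Series (SAS expander, cooling fan, and [0.983206]): 0.749762 × 0.909919 × 0.983206 = 0.670765
Series (disk drive and backplane): 0.769511 × 0.820042 = 0.631031
Parallel ([0.670765] and [0.631031]): 1 − (1 − 0.670765)(1 − 0.631031) = 0.8785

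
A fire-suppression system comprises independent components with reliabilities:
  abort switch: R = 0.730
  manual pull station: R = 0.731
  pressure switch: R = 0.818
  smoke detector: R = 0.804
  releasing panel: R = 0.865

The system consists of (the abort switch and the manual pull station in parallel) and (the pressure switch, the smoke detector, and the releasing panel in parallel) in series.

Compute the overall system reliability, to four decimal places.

0.9229

Parallel (abort switch and manual pull station): 1 − (1 − 0.730000)(1 − 0.731000) = 0.927370
Parallel (pressure switch, smoke detector, and releasing panel): 1 − (1 − 0.818000)(1 − 0.804000)(1 − 0.865000) = 0.995184
Series ([0.927370] and [0.995184]): 0.927370 × 0.995184 = 0.9229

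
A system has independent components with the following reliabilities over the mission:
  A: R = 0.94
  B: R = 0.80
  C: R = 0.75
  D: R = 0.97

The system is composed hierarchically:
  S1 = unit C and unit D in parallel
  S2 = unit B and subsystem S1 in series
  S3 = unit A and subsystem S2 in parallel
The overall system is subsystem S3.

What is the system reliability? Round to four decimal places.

Parallel (C and D): 1 − (1 − 0.750000)(1 − 0.970000) = 0.992500
Series (B and [0.992500]): 0.800000 × 0.992500 = 0.794000
Parallel (A and [0.794000]): 1 − (1 − 0.940000)(1 − 0.794000) = 0.9876

0.9876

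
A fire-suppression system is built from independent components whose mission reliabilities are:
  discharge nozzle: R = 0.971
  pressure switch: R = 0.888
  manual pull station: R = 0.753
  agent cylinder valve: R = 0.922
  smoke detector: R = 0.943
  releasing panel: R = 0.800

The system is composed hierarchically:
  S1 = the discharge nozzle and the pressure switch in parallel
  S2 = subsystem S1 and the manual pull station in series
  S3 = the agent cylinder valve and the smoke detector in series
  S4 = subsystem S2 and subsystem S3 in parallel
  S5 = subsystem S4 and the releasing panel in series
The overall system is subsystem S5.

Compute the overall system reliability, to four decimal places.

Parallel (discharge nozzle and pressure switch): 1 − (1 − 0.971000)(1 − 0.888000) = 0.996752
Series ([0.996752] and manual pull station): 0.996752 × 0.753000 = 0.750554
Series (agent cylinder valve and smoke detector): 0.922000 × 0.943000 = 0.869446
Parallel ([0.750554] and [0.869446]): 1 − (1 − 0.750554)(1 − 0.869446) = 0.967434
Series ([0.967434] and releasing panel): 0.967434 × 0.800000 = 0.7739

0.7739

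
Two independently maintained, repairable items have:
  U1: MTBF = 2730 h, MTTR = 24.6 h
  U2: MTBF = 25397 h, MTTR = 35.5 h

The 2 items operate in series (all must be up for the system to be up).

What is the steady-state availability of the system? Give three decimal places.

A(U1) = MTBF/(MTBF+MTTR) = 2730/(2730+24.6) = 0.991069
A(U2) = MTBF/(MTBF+MTTR) = 25397/(25397+35.5) = 0.998604
Series availability: 0.991069 × 0.998604 = 0.990

0.990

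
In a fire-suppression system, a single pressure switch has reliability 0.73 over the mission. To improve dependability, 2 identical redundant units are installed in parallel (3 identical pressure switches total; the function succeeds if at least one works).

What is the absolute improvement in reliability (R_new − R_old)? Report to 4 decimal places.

0.2503

R_before = 0.73
R_after = 1 − (1 − 0.73)^3 = 0.9803
ΔR = 0.9803 − 0.73 = 0.2503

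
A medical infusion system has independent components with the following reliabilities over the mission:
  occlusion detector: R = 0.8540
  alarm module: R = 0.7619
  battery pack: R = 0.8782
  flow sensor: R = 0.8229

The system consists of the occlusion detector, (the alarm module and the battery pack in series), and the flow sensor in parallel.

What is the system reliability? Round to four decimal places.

0.9914

Series (alarm module and battery pack): 0.761900 × 0.878200 = 0.669101
Parallel (occlusion detector, [0.669101], and flow sensor): 1 − (1 − 0.854000)(1 − 0.669101)(1 − 0.822900) = 0.9914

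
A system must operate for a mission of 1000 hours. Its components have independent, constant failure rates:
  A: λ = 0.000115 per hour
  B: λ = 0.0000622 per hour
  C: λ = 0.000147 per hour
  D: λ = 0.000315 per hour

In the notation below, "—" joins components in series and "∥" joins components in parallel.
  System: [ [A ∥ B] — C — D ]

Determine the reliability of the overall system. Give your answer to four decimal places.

R(A) = exp(−0.000115 × 1000) = 0.891366
R(B) = exp(−0.0000622 × 1000) = 0.939695
R(C) = exp(−0.000147 × 1000) = 0.863294
R(D) = exp(−0.000315 × 1000) = 0.729789
Parallel (A and B): 1 − (1 − 0.891366)(1 − 0.939695) = 0.993449
Series ([0.993449], C, and D): 0.993449 × 0.863294 × 0.729789 = 0.6259

0.6259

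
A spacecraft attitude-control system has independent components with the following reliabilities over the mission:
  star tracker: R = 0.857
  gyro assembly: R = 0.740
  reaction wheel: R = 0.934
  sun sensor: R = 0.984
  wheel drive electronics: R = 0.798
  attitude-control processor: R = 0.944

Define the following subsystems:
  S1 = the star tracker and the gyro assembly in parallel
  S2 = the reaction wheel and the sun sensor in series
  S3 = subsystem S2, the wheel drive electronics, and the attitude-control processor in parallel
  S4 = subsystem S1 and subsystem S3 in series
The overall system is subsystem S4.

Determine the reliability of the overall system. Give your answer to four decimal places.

0.9619

Parallel (star tracker and gyro assembly): 1 − (1 − 0.857000)(1 − 0.740000) = 0.962820
Series (reaction wheel and sun sensor): 0.934000 × 0.984000 = 0.919056
Parallel ([0.919056], wheel drive electronics, and attitude-control processor): 1 − (1 − 0.919056)(1 − 0.798000)(1 − 0.944000) = 0.999084
Series ([0.962820] and [0.999084]): 0.962820 × 0.999084 = 0.9619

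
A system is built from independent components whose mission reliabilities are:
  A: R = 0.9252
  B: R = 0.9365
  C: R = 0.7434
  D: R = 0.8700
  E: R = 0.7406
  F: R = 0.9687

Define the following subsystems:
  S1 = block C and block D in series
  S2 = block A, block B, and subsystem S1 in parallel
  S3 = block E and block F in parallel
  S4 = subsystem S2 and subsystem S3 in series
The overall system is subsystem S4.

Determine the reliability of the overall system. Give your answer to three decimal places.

0.990

Series (C and D): 0.74340 × 0.87000 = 0.64676
Parallel (A, B, and [0.64676]): 1 − (1 − 0.92520)(1 − 0.93650)(1 − 0.64676) = 0.99832
Parallel (E and F): 1 − (1 − 0.74060)(1 − 0.96870) = 0.99188
Series ([0.99832] and [0.99188]): 0.99832 × 0.99188 = 0.990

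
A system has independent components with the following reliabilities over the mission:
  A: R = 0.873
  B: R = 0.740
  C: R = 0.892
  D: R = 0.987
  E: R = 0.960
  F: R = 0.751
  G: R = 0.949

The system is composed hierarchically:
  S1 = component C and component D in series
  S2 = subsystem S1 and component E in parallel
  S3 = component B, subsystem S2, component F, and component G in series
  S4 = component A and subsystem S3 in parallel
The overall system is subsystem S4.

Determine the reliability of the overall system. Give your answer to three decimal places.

0.940

Series (C and D): 0.89200 × 0.98700 = 0.88040
Parallel ([0.88040] and E): 1 − (1 − 0.88040)(1 − 0.96000) = 0.99522
Series (B, [0.99522], F, and G): 0.74000 × 0.99522 × 0.75100 × 0.94900 = 0.52488
Parallel (A and [0.52488]): 1 − (1 − 0.87300)(1 − 0.52488) = 0.940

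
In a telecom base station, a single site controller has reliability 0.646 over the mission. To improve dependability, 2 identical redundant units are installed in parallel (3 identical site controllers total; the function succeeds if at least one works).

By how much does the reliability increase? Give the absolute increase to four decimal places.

R_before = 0.646
R_after = 1 − (1 − 0.646)^3 = 0.9556
ΔR = 0.9556 − 0.646 = 0.3096

0.3096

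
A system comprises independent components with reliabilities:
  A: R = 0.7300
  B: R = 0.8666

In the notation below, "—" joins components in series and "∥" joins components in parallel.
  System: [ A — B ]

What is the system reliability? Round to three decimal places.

0.633

Series (A and B): 0.73000 × 0.86660 = 0.633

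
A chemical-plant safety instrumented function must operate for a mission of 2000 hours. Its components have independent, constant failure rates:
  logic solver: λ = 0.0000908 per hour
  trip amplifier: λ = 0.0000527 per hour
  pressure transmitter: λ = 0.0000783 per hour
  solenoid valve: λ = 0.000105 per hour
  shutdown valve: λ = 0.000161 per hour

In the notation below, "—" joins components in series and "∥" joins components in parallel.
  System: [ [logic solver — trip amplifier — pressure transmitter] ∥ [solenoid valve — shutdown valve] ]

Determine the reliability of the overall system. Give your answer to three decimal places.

R(logic solver) = exp(−0.0000908 × 2000) = 0.83393
R(trip amplifier) = exp(−0.0000527 × 2000) = 0.89996
R(pressure transmitter) = exp(−0.0000783 × 2000) = 0.85505
R(solenoid valve) = exp(−0.000105 × 2000) = 0.81058
R(shutdown valve) = exp(−0.000161 × 2000) = 0.72470
Series (logic solver, trip amplifier, and pressure transmitter): 0.83393 × 0.89996 × 0.85505 = 0.64172
Series (solenoid valve and shutdown valve): 0.81058 × 0.72470 = 0.58743
Parallel ([0.64172] and [0.58743]): 1 − (1 − 0.64172)(1 − 0.58743) = 0.852

0.852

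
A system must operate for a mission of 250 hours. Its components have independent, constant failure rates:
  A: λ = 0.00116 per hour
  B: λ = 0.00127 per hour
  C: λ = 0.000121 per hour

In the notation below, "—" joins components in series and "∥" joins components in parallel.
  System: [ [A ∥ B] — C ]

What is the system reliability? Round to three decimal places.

0.904

R(A) = exp(−0.00116 × 250) = 0.74826
R(B) = exp(−0.00127 × 250) = 0.72797
R(C) = exp(−0.000121 × 250) = 0.97020
Parallel (A and B): 1 − (1 − 0.74826)(1 − 0.72797) = 0.93152
Series ([0.93152] and C): 0.93152 × 0.97020 = 0.904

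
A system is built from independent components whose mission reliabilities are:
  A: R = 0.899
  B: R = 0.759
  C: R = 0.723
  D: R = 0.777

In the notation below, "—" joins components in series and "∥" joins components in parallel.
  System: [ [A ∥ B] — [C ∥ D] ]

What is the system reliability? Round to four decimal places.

Parallel (A and B): 1 − (1 − 0.899000)(1 − 0.759000) = 0.975659
Parallel (C and D): 1 − (1 − 0.723000)(1 − 0.777000) = 0.938229
Series ([0.975659] and [0.938229]): 0.975659 × 0.938229 = 0.9154

0.9154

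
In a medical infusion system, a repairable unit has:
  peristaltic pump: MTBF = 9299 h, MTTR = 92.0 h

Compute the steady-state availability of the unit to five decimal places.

A(peristaltic pump) = MTBF/(MTBF+MTTR) = 9299/(9299+92.0) = 0.99020

0.99020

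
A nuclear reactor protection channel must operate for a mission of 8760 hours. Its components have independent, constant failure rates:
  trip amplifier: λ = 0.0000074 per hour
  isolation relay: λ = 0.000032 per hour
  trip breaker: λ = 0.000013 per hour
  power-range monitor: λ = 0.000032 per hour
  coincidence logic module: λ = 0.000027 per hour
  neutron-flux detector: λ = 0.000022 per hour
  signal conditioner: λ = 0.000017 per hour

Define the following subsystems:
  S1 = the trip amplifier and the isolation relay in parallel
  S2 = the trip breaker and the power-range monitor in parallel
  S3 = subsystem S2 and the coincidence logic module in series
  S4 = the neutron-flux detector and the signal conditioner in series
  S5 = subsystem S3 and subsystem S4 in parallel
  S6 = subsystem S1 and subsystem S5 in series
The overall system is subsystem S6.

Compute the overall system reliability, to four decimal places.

0.9187

R(trip amplifier) = exp(−0.0000074 × 8760) = 0.937232
R(isolation relay) = exp(−0.000032 × 8760) = 0.755542
R(trip breaker) = exp(−0.000013 × 8760) = 0.892365
R(power-range monitor) = exp(−0.000032 × 8760) = 0.755542
R(coincidence logic module) = exp(−0.000027 × 8760) = 0.789370
R(neutron-flux detector) = exp(−0.000022 × 8760) = 0.824713
R(signal conditioner) = exp(−0.000017 × 8760) = 0.861638
Parallel (trip amplifier and isolation relay): 1 − (1 − 0.937232)(1 − 0.755542) = 0.984656
Parallel (trip breaker and power-range monitor): 1 − (1 − 0.892365)(1 − 0.755542) = 0.973688
Series ([0.973688] and coincidence logic module): 0.973688 × 0.789370 = 0.768600
Series (neutron-flux detector and signal conditioner): 0.824713 × 0.861638 = 0.710604
Parallel ([0.768600] and [0.710604]): 1 − (1 − 0.768600)(1 − 0.710604) = 0.933034
Series ([0.984656] and [0.933034]): 0.984656 × 0.933034 = 0.9187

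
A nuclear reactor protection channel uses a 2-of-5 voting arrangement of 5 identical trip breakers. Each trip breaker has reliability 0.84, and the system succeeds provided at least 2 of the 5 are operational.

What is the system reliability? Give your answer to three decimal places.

0.997

R = Σ_{i=2}^{5} C(5,i) p^i (1−p)^{5−i} with p = 0.84
C(5,2)·0.84^2·0.16^3 = 0.02890
C(5,3)·0.84^3·0.16^2 = 0.15173
C(5,4)·0.84^4·0.16^1 = 0.39830
C(5,5)·0.84^5·0.16^0 = 0.41821
Sum = 0.997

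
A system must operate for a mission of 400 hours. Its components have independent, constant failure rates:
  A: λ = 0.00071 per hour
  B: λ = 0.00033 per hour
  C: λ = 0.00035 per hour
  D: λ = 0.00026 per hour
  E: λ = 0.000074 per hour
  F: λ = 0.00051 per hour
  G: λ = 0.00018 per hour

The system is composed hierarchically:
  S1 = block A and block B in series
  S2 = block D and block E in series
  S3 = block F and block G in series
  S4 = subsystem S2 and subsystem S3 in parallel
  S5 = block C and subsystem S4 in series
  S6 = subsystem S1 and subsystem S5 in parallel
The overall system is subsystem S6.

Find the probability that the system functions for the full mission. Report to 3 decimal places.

R(A) = exp(−0.00071 × 400) = 0.75277
R(B) = exp(−0.00033 × 400) = 0.87634
R(C) = exp(−0.00035 × 400) = 0.86936
R(D) = exp(−0.00026 × 400) = 0.90123
R(E) = exp(−0.000074 × 400) = 0.97083
R(F) = exp(−0.00051 × 400) = 0.81546
R(G) = exp(−0.00018 × 400) = 0.93053
Series (A and B): 0.75277 × 0.87634 = 0.65968
Series (D and E): 0.90123 × 0.97083 = 0.87494
Series (F and G): 0.81546 × 0.93053 = 0.75881
Parallel ([0.87494] and [0.75881]): 1 − (1 − 0.87494)(1 − 0.75881) = 0.96984
Series (C and [0.96984]): 0.86936 × 0.96984 = 0.84314
Parallel ([0.65968] and [0.84314]): 1 − (1 − 0.65968)(1 − 0.84314) = 0.947

0.947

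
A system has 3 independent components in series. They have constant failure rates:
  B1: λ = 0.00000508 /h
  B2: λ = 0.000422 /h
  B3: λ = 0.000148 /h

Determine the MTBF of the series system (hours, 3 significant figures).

Series of exponential components: λ_sys = Σ λ_i
λ_sys = 0.00000508 + 0.000422 + 0.000148 = 5.7508e-04 /h
MTBF = 1 / λ_sys = 1740 h

1740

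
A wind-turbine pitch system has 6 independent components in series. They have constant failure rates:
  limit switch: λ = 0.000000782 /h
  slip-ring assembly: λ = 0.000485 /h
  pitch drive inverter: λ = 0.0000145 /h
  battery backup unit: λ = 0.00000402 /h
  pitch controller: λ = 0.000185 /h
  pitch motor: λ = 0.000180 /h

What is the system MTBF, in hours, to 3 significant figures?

Series of exponential components: λ_sys = Σ λ_i
λ_sys = 0.000000782 + 0.000485 + 0.0000145 + 0.00000402 + 0.000185 + 0.000180 = 8.6930e-04 /h
MTBF = 1 / λ_sys = 1150 h

1150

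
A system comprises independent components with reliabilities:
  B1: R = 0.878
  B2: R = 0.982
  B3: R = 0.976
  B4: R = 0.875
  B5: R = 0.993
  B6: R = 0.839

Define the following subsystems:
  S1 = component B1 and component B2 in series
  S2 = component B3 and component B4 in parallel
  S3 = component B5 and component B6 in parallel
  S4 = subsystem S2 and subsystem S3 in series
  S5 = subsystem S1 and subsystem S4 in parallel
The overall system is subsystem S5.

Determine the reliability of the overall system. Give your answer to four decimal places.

Series (B1 and B2): 0.878000 × 0.982000 = 0.862196
Parallel (B3 and B4): 1 − (1 − 0.976000)(1 − 0.875000) = 0.997000
Parallel (B5 and B6): 1 − (1 − 0.993000)(1 − 0.839000) = 0.998873
Series ([0.997000] and [0.998873]): 0.997000 × 0.998873 = 0.995876
Parallel ([0.862196] and [0.995876]): 1 − (1 − 0.862196)(1 − 0.995876) = 0.9994

0.9994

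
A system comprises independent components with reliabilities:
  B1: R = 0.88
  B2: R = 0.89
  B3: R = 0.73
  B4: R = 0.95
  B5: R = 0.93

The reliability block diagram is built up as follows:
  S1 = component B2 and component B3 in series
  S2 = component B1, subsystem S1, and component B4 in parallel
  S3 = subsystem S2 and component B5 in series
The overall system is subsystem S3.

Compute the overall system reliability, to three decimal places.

0.928

Series (B2 and B3): 0.89000 × 0.73000 = 0.64970
Parallel (B1, [0.64970], and B4): 1 − (1 − 0.88000)(1 − 0.64970)(1 − 0.95000) = 0.99790
Series ([0.99790] and B5): 0.99790 × 0.93000 = 0.928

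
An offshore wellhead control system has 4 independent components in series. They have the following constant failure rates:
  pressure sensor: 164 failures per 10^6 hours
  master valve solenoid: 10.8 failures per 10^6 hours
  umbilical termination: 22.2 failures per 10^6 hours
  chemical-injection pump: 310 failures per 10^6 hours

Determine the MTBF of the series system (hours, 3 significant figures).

1970

Series of exponential components: λ_sys = Σ λ_i
λ_sys = 0.000164 + 0.0000108 + 0.0000222 + 0.000310 = 5.0700e-04 /h
MTBF = 1 / λ_sys = 1970 h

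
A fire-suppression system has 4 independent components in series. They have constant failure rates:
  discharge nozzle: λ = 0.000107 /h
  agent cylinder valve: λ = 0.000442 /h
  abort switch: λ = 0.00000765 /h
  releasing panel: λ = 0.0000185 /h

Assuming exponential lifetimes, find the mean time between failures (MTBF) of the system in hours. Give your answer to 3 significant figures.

Series of exponential components: λ_sys = Σ λ_i
λ_sys = 0.000107 + 0.000442 + 0.00000765 + 0.0000185 = 5.7515e-04 /h
MTBF = 1 / λ_sys = 1740 h

1740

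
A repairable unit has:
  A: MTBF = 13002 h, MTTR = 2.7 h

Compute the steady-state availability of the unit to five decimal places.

A(A) = MTBF/(MTBF+MTTR) = 13002/(13002+2.7) = 0.99979

0.99979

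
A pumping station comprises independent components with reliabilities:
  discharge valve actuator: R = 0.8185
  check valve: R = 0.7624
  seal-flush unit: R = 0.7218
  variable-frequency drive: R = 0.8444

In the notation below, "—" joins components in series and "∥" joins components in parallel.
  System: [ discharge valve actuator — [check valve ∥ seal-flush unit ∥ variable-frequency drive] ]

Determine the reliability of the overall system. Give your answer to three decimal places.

Parallel (check valve, seal-flush unit, and variable-frequency drive): 1 − (1 − 0.76240)(1 − 0.72180)(1 − 0.84440) = 0.98971
Series (discharge valve actuator and [0.98971]): 0.81850 × 0.98971 = 0.810

0.810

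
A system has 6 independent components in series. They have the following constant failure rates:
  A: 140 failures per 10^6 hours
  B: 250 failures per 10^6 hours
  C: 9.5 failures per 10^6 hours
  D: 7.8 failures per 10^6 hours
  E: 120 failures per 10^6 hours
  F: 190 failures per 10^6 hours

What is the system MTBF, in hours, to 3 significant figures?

1390

Series of exponential components: λ_sys = Σ λ_i
λ_sys = 0.00014 + 0.00025 + 0.0000095 + 0.0000078 + 0.00012 + 0.00019 = 7.1730e-04 /h
MTBF = 1 / λ_sys = 1390 h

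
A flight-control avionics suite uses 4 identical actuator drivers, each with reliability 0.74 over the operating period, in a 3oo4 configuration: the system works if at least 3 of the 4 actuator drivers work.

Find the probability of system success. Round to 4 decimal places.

R = Σ_{i=3}^{4} C(4,i) p^i (1−p)^{4−i} with p = 0.74
C(4,3)·0.74^3·0.26^1 = 0.421433
C(4,4)·0.74^4·0.26^0 = 0.299866
Sum = 0.7213

0.7213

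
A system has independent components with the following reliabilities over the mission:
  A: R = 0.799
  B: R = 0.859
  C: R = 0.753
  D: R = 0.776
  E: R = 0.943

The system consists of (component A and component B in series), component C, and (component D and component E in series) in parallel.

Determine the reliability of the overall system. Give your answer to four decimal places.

Series (A and B): 0.799000 × 0.859000 = 0.686341
Series (D and E): 0.776000 × 0.943000 = 0.731768
Parallel ([0.686341], C, and [0.731768]): 1 − (1 − 0.686341)(1 − 0.753000)(1 − 0.731768) = 0.9792

0.9792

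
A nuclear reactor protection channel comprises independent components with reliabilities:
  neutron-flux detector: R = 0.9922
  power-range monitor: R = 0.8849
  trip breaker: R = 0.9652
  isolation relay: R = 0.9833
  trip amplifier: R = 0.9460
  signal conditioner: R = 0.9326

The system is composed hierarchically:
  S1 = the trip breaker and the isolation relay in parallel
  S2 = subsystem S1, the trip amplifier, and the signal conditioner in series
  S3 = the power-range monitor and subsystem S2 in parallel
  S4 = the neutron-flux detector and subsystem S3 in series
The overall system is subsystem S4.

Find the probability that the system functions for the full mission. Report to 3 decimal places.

Parallel (trip breaker and isolation relay): 1 − (1 − 0.96520)(1 − 0.98330) = 0.99942
Series ([0.99942], trip amplifier, and signal conditioner): 0.99942 × 0.94600 × 0.93260 = 0.88173
Parallel (power-range monitor and [0.88173]): 1 − (1 − 0.88490)(1 − 0.88173) = 0.98639
Series (neutron-flux detector and [0.98639]): 0.99220 × 0.98639 = 0.979

0.979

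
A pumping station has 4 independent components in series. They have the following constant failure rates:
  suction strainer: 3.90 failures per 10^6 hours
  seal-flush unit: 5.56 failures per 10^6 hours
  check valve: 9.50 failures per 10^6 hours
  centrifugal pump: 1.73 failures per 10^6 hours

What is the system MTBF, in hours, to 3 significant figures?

Series of exponential components: λ_sys = Σ λ_i
λ_sys = 0.00000390 + 0.00000556 + 0.00000950 + 0.00000173 = 2.0690e-05 /h
MTBF = 1 / λ_sys = 48300 h

48300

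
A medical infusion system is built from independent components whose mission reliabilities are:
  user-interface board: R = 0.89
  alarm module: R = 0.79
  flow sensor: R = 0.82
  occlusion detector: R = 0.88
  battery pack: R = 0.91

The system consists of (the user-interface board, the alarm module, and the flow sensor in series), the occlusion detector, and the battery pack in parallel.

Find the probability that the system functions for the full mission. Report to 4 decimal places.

0.9954

Series (user-interface board, alarm module, and flow sensor): 0.890000 × 0.790000 × 0.820000 = 0.576542
Parallel ([0.576542], occlusion detector, and battery pack): 1 − (1 − 0.576542)(1 − 0.880000)(1 − 0.910000) = 0.9954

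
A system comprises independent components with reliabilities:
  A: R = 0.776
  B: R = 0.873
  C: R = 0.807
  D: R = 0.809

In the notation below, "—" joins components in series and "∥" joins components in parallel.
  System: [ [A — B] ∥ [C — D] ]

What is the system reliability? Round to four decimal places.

0.8880

Series (A and B): 0.776000 × 0.873000 = 0.677448
Series (C and D): 0.807000 × 0.809000 = 0.652863
Parallel ([0.677448] and [0.652863]): 1 − (1 − 0.677448)(1 − 0.652863) = 0.8880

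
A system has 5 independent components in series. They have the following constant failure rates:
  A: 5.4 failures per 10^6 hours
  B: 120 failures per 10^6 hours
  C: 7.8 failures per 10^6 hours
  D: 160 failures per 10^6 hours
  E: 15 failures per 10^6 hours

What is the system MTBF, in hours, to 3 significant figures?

3240

Series of exponential components: λ_sys = Σ λ_i
λ_sys = 0.0000054 + 0.00012 + 0.0000078 + 0.00016 + 0.000015 = 3.0820e-04 /h
MTBF = 1 / λ_sys = 3240 h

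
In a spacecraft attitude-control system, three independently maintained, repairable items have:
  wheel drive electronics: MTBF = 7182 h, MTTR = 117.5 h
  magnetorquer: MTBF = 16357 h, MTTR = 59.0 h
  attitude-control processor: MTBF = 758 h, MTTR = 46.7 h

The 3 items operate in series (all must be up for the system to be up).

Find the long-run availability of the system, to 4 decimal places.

0.9235

A(wheel drive electronics) = MTBF/(MTBF+MTTR) = 7182/(7182+117.5) = 0.983903
A(magnetorquer) = MTBF/(MTBF+MTTR) = 16357/(16357+59.0) = 0.996406
A(attitude-control processor) = MTBF/(MTBF+MTTR) = 758/(758+46.7) = 0.941966
Series availability: 0.983903 × 0.996406 × 0.941966 = 0.9235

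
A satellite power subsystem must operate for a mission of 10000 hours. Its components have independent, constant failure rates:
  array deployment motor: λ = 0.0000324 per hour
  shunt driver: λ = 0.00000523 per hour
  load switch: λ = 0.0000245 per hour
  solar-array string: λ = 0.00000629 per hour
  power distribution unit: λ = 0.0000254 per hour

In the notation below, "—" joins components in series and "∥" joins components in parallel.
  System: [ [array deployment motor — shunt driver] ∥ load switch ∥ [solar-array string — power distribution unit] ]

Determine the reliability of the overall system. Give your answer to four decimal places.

R(array deployment motor) = exp(−0.0000324 × 10000) = 0.723250
R(shunt driver) = exp(−0.00000523 × 10000) = 0.949044
R(load switch) = exp(−0.0000245 × 10000) = 0.782705
R(solar-array string) = exp(−0.00000629 × 10000) = 0.939037
R(power distribution unit) = exp(−0.0000254 × 10000) = 0.775692
Series (array deployment motor and shunt driver): 0.723250 × 0.949044 = 0.686396
Series (solar-array string and power distribution unit): 0.939037 × 0.775692 = 0.728403
Parallel ([0.686396], load switch, and [0.728403]): 1 − (1 − 0.686396)(1 − 0.782705)(1 − 0.728403) = 0.9815

0.9815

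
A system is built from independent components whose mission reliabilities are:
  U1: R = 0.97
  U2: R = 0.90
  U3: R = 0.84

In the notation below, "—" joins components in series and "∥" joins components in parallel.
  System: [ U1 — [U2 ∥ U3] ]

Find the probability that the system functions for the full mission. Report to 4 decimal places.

0.9545

Parallel (U2 and U3): 1 − (1 − 0.900000)(1 − 0.840000) = 0.984000
Series (U1 and [0.984000]): 0.970000 × 0.984000 = 0.9545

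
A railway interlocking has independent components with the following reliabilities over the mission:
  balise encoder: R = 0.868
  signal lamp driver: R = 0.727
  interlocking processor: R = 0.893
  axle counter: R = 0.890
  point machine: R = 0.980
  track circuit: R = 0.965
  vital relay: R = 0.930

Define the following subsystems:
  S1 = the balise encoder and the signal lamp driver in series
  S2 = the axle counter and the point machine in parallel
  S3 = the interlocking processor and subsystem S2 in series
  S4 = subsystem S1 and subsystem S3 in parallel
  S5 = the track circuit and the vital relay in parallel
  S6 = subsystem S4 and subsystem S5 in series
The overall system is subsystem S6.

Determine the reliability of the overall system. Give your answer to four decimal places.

Series (balise encoder and signal lamp driver): 0.868000 × 0.727000 = 0.631036
Parallel (axle counter and point machine): 1 − (1 − 0.890000)(1 − 0.980000) = 0.997800
Series (interlocking processor and [0.997800]): 0.893000 × 0.997800 = 0.891035
Parallel ([0.631036] and [0.891035]): 1 − (1 − 0.631036)(1 − 0.891035) = 0.959796
Parallel (track circuit and vital relay): 1 − (1 − 0.965000)(1 − 0.930000) = 0.997550
Series ([0.959796] and [0.997550]): 0.959796 × 0.997550 = 0.9574

0.9574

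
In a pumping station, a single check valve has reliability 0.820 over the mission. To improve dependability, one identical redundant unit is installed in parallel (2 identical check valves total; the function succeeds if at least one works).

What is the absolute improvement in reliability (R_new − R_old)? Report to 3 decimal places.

0.148

R_before = 0.820
R_after = 1 − (1 − 0.820)^2 = 0.968
ΔR = 0.968 − 0.820 = 0.148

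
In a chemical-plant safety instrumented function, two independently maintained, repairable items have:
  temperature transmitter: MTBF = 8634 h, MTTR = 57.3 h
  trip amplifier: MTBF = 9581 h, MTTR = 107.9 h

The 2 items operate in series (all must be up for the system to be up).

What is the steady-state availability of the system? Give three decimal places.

A(temperature transmitter) = MTBF/(MTBF+MTTR) = 8634/(8634+57.3) = 0.993407
A(trip amplifier) = MTBF/(MTBF+MTTR) = 9581/(9581+107.9) = 0.988864
Series availability: 0.993407 × 0.988864 = 0.982

0.982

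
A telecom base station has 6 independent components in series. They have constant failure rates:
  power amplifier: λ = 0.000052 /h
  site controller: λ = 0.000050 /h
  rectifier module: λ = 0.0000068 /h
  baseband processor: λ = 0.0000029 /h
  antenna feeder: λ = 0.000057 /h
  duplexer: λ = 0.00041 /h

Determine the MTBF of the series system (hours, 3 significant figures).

Series of exponential components: λ_sys = Σ λ_i
λ_sys = 0.000052 + 0.000050 + 0.0000068 + 0.0000029 + 0.000057 + 0.00041 = 5.7870e-04 /h
MTBF = 1 / λ_sys = 1730 h

1730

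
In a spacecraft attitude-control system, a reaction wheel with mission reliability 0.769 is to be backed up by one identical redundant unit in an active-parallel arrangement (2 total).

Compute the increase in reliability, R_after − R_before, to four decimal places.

0.1776

R_before = 0.769
R_after = 1 − (1 − 0.769)^2 = 0.9466
ΔR = 0.9466 − 0.769 = 0.1776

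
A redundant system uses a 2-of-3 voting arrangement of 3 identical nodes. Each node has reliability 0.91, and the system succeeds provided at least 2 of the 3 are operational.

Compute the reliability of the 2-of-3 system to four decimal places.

0.9772

R = Σ_{i=2}^{3} C(3,i) p^i (1−p)^{3−i} with p = 0.91
C(3,2)·0.91^2·0.09^1 = 0.223587
C(3,3)·0.91^3·0.09^0 = 0.753571
Sum = 0.9772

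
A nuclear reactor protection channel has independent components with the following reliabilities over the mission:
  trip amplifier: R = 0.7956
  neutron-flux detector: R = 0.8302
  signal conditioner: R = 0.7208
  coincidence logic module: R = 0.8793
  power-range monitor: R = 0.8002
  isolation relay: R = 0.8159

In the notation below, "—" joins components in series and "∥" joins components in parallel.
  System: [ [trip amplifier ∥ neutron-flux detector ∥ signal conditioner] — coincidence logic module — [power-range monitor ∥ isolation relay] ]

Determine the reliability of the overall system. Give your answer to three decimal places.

0.839

Parallel (trip amplifier, neutron-flux detector, and signal conditioner): 1 − (1 − 0.79560)(1 − 0.83020)(1 − 0.72080) = 0.99031
Parallel (power-range monitor and isolation relay): 1 − (1 − 0.80020)(1 − 0.81590) = 0.96322
Series ([0.99031], coincidence logic module, and [0.96322]): 0.99031 × 0.87930 × 0.96322 = 0.839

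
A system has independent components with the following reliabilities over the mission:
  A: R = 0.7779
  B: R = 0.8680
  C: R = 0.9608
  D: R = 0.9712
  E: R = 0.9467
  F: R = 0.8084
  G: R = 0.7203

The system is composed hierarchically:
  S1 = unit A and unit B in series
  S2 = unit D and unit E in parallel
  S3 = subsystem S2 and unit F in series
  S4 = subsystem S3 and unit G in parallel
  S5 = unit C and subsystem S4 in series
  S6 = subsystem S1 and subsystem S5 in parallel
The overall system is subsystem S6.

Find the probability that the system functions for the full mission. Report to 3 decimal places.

0.970

Series (A and B): 0.77790 × 0.86800 = 0.67522
Parallel (D and E): 1 − (1 − 0.97120)(1 − 0.94670) = 0.99846
Series ([0.99846] and F): 0.99846 × 0.80840 = 0.80716
Parallel ([0.80716] and G): 1 − (1 − 0.80716)(1 − 0.72030) = 0.94606
Series (C and [0.94606]): 0.96080 × 0.94606 = 0.90897
Parallel ([0.67522] and [0.90897]): 1 − (1 − 0.67522)(1 − 0.90897) = 0.970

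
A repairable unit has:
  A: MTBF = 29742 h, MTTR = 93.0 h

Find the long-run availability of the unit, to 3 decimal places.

0.997

A(A) = MTBF/(MTBF+MTTR) = 29742/(29742+93.0) = 0.997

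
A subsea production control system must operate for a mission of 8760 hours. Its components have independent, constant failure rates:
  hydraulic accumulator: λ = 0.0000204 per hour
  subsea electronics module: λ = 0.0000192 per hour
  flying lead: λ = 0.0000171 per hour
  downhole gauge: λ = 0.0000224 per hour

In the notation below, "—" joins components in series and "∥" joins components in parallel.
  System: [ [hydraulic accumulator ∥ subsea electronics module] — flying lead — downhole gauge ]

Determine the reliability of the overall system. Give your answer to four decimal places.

0.6896

R(hydraulic accumulator) = exp(−0.0000204 × 8760) = 0.836353
R(subsea electronics module) = exp(−0.0000192 × 8760) = 0.845192
R(flying lead) = exp(−0.0000171 × 8760) = 0.860884
R(downhole gauge) = exp(−0.0000224 × 8760) = 0.821828
Parallel (hydraulic accumulator and subsea electronics module): 1 − (1 − 0.836353)(1 − 0.845192) = 0.974666
Series ([0.974666], flying lead, and downhole gauge): 0.974666 × 0.860884 × 0.821828 = 0.6896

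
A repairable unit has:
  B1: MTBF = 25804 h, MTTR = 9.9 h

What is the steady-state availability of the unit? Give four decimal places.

0.9996

A(B1) = MTBF/(MTBF+MTTR) = 25804/(25804+9.9) = 0.9996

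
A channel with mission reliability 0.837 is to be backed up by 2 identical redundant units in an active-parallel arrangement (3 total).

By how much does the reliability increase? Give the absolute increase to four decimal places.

0.1587

R_before = 0.837
R_after = 1 − (1 − 0.837)^3 = 0.9957
ΔR = 0.9957 − 0.837 = 0.1587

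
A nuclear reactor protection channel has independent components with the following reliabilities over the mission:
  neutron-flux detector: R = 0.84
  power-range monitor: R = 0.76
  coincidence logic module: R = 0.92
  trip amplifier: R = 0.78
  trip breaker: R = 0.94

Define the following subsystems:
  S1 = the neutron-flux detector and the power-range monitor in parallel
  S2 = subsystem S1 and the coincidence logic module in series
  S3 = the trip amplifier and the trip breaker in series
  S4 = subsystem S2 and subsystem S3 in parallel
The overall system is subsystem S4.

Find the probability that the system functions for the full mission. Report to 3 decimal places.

Parallel (neutron-flux detector and power-range monitor): 1 − (1 − 0.84000)(1 − 0.76000) = 0.96160
Series ([0.96160] and coincidence logic module): 0.96160 × 0.92000 = 0.88467
Series (trip amplifier and trip breaker): 0.78000 × 0.94000 = 0.73320
Parallel ([0.88467] and [0.73320]): 1 − (1 − 0.88467)(1 − 0.73320) = 0.969

0.969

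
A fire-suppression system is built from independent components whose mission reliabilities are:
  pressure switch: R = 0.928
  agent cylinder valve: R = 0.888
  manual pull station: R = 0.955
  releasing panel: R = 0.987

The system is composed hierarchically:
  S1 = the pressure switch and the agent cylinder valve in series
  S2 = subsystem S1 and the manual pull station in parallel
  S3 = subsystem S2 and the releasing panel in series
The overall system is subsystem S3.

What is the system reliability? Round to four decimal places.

0.9792

Series (pressure switch and agent cylinder valve): 0.928000 × 0.888000 = 0.824064
Parallel ([0.824064] and manual pull station): 1 − (1 − 0.824064)(1 − 0.955000) = 0.992083
Series ([0.992083] and releasing panel): 0.992083 × 0.987000 = 0.9792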